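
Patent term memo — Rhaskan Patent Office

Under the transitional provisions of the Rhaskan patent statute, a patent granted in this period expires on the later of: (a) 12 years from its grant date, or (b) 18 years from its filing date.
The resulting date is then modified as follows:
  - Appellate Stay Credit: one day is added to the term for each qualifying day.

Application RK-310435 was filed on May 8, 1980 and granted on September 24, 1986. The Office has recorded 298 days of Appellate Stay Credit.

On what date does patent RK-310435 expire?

July 19, 1999

(a) grant + 12 years → 24 September 1998.
(b) filing + 18 years → 8 May 1998.
Later of the two: 24 September 1998.
Appellate Stay Credit: +298 days → 19 July 1999.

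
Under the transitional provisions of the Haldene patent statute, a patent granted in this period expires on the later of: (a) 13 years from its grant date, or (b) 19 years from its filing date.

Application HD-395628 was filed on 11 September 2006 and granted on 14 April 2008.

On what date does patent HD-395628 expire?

2025-09-11

(a) grant + 13 years → 14 April 2021.
(b) filing + 19 years → 11 September 2025.
Later of the two: 11 September 2025.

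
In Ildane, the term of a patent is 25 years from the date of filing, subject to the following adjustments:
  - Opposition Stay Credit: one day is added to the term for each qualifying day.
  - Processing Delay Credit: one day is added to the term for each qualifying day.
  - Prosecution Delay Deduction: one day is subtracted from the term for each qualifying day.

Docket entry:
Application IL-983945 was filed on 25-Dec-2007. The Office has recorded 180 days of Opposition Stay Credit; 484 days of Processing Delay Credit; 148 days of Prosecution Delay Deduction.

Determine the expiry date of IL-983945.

May 25, 2034

Base term: filing date + 25 years → 25 December 2032.
Opposition Stay Credit: +180 days → 23 June 2033.
Processing Delay Credit: +484 days → 20 October 2034.
Prosecution Delay Deduction: −148 days → 25 May 2034.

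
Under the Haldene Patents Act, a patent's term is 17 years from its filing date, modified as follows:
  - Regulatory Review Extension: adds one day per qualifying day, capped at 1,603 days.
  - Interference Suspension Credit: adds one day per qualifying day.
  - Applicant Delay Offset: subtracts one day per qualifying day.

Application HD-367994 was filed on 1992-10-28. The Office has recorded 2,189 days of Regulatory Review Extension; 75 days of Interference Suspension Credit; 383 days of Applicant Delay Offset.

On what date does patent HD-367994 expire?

2013-05-15

Base term: filing date + 17 years → 28 October 2009.
Regulatory Review Extension: 2189 days claimed exceeds the 1603-day cap, so +1603 days → 19 March 2014.
Interference Suspension Credit: +75 days → 2 June 2014.
Applicant Delay Offset: −383 days → 15 May 2013.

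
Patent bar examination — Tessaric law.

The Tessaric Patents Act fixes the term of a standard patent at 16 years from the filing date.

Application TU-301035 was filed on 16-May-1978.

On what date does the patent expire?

May 16, 1994

Filing date + 16 years → 16 May 1994.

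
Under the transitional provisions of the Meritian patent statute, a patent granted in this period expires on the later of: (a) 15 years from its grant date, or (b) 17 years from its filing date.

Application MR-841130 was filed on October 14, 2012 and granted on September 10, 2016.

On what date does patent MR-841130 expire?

(a) grant + 15 years → 10 September 2031.
(b) filing + 17 years → 14 October 2029.
Later of the two: 10 September 2031.

2031-09-10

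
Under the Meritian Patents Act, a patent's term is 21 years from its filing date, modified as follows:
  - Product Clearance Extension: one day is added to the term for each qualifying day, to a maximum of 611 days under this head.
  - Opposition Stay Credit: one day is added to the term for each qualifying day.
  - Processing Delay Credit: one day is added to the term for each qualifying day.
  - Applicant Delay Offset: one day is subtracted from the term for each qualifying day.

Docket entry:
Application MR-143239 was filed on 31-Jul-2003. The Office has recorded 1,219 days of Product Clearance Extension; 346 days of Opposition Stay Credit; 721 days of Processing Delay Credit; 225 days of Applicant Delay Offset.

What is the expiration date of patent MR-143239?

Base term: filing date + 21 years → 31 July 2024.
Product Clearance Extension: 1219 days claimed exceeds the 611-day cap, so +611 days → 3 April 2026.
Opposition Stay Credit: +346 days → 15 March 2027.
Processing Delay Credit: +721 days → 5 March 2029.
Applicant Delay Offset: −225 days → 23 July 2028.

2028-07-23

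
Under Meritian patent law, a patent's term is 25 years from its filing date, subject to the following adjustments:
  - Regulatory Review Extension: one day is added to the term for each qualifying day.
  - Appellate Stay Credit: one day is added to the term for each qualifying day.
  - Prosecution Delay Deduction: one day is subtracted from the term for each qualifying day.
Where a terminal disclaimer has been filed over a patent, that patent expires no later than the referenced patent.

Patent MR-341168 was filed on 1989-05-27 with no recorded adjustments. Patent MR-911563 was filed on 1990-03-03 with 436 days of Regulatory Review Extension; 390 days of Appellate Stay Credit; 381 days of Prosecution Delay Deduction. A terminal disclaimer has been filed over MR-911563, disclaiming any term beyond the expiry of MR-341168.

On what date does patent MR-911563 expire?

Natural term of MR-911563:
  Base: filing + 25 years → 3 March 2015.
  Regulatory Review Extension: +436 days → 12 May 2016.
  Appellate Stay Credit: +390 days → 6 June 2017.
  Prosecution Delay Deduction: −381 days → 21 May 2016.
Expiry of referenced patent MR-341168:
  Base: filing + 25 years → 27 May 2014.
Terminal disclaimer: MR-911563 expires on the earlier of 21 May 2016 and 27 May 2014.

2014-05-27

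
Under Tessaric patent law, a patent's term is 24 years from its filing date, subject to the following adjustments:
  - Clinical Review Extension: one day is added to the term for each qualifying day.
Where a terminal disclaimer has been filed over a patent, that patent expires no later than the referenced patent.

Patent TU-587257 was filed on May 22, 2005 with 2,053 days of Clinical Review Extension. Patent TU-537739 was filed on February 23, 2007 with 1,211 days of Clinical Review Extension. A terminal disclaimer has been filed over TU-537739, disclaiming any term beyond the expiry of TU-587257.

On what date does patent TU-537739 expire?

June 18, 2034

Natural term of TU-537739:
  Base: filing + 24 years → 23 February 2031.
  Clinical Review Extension: +1211 days → 18 June 2034.
Expiry of referenced patent TU-587257:
  Base: filing + 24 years → 22 May 2029.
  Clinical Review Extension: +2053 days → 4 January 2035.
Terminal disclaimer: TU-537739 expires on the earlier of 18 June 2034 and 4 January 2035.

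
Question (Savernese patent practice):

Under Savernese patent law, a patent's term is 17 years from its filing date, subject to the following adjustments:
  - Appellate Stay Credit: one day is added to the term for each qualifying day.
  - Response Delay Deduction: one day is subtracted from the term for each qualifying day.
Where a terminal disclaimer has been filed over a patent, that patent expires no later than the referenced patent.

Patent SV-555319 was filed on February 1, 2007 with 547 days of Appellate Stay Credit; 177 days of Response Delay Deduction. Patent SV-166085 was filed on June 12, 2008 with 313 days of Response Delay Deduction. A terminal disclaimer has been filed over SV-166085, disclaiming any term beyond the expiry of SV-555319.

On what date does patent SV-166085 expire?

2024-08-03

Natural term of SV-166085:
  Base: filing + 17 years → 12 June 2025.
  Response Delay Deduction: −313 days → 3 August 2024.
Expiry of referenced patent SV-555319:
  Base: filing + 17 years → 1 February 2024.
  Appellate Stay Credit: +547 days → 1 August 2025.
  Response Delay Deduction: −177 days → 5 February 2025.
Terminal disclaimer: SV-166085 expires on the earlier of 3 August 2024 and 5 February 2025.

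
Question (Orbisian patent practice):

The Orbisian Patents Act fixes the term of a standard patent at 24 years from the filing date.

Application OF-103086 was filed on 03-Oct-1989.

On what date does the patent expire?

Filing date + 24 years → 3 October 2013.

2013-10-03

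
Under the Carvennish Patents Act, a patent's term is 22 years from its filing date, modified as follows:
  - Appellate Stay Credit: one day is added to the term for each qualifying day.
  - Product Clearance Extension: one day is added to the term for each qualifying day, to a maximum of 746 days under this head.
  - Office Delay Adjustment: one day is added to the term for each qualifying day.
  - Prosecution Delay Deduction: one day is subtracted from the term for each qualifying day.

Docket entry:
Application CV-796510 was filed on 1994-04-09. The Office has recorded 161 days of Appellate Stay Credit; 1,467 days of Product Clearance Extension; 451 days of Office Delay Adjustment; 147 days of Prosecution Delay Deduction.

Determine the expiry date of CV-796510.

August 3, 2019

Base term: filing date + 22 years → 9 April 2016.
Appellate Stay Credit: +161 days → 17 September 2016.
Product Clearance Extension: 1467 days claimed exceeds the 746-day cap, so +746 days → 3 October 2018.
Office Delay Adjustment: +451 days → 28 December 2019.
Prosecution Delay Deduction: −147 days → 3 August 2019.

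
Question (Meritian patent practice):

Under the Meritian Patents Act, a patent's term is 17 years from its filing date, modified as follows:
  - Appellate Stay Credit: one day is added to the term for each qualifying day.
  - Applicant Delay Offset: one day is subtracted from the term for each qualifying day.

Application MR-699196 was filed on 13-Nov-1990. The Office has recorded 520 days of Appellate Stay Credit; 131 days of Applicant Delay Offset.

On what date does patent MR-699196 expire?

2008-12-06

Base term: filing date + 17 years → 13 November 2007.
Appellate Stay Credit: +520 days → 16 April 2009.
Applicant Delay Offset: −131 days → 6 December 2008.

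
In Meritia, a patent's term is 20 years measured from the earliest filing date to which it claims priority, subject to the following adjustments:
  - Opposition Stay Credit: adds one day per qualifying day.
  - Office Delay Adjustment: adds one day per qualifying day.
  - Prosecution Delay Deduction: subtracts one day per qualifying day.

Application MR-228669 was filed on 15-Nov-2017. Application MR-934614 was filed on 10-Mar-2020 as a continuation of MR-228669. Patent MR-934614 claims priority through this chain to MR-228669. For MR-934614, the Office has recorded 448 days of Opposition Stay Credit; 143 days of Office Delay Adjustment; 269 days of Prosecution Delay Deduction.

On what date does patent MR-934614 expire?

Earliest priority filing: 15 November 2017.
Base term: 15 November 2017 + 20 years → 15 November 2037.
Opposition Stay Credit: +448 days → 6 February 2039.
Office Delay Adjustment: +143 days → 29 June 2039.
Prosecution Delay Deduction: −269 days → 3 October 2038.

October 3, 2038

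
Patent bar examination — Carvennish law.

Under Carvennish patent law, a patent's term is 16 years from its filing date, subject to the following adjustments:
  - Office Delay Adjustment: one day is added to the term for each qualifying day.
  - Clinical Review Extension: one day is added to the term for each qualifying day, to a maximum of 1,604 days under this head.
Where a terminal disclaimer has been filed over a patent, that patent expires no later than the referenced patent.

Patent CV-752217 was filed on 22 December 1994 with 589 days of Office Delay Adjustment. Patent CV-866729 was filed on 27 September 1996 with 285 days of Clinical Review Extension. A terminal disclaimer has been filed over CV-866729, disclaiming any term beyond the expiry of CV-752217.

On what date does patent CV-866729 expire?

2012-08-02

Natural term of CV-866729:
  Base: filing + 16 years → 27 September 2012.
  Clinical Review Extension: 285 days (within the 1604-day cap) → +285 days → 9 July 2013.
Expiry of referenced patent CV-752217:
  Base: filing + 16 years → 22 December 2010.
  Office Delay Adjustment: +589 days → 2 August 2012.
Terminal disclaimer: CV-866729 expires on the earlier of 9 July 2013 and 2 August 2012.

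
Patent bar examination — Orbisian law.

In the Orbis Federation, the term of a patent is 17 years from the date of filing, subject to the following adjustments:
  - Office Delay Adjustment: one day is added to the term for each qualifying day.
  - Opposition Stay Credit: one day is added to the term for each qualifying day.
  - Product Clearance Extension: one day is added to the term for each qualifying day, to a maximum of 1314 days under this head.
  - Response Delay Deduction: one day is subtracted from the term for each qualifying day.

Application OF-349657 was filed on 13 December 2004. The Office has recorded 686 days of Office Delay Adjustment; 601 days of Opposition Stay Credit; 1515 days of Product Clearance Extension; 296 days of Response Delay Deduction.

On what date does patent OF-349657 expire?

2028-04-05

Base term: filing date + 17 years → 13 December 2021.
Office Delay Adjustment: +686 days → 30 October 2023.
Opposition Stay Credit: +601 days → 22 June 2025.
Product Clearance Extension: 1515 days claimed exceeds the 1314-day cap, so +1314 days → 26 January 2029.
Response Delay Deduction: −296 days → 5 April 2028.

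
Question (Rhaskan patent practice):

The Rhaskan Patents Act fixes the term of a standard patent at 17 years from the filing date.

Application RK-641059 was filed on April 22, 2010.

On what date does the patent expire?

April 22, 2027

Filing date + 17 years → 22 April 2027.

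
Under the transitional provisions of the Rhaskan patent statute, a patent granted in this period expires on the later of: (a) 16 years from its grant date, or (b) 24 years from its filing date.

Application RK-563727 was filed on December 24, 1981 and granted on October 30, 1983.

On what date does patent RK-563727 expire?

December 24, 2005

(a) grant + 16 years → 30 October 1999.
(b) filing + 24 years → 24 December 2005.
Later of the two: 24 December 2005.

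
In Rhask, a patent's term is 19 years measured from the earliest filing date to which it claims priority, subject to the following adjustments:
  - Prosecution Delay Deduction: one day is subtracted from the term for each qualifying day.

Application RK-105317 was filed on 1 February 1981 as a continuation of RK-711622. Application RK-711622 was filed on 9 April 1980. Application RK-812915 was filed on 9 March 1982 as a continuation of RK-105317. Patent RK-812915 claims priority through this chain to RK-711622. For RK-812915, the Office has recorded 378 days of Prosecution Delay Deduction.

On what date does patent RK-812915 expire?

Earliest priority filing: 9 April 1980.
Base term: 9 April 1980 + 19 years → 9 April 1999.
Prosecution Delay Deduction: −378 days → 27 March 1998.

March 27, 1998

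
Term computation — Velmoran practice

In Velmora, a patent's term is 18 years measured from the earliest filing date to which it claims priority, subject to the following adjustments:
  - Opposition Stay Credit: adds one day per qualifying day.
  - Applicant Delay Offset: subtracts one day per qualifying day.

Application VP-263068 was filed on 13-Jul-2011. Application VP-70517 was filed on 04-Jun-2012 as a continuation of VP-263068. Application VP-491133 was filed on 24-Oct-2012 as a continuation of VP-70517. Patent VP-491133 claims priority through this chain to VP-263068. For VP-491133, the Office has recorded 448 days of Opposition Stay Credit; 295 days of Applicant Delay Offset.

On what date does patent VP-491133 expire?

2029-12-13

Earliest priority filing: 13 July 2011.
Base term: 13 July 2011 + 18 years → 13 July 2029.
Opposition Stay Credit: +448 days → 4 October 2030.
Applicant Delay Offset: −295 days → 13 December 2029.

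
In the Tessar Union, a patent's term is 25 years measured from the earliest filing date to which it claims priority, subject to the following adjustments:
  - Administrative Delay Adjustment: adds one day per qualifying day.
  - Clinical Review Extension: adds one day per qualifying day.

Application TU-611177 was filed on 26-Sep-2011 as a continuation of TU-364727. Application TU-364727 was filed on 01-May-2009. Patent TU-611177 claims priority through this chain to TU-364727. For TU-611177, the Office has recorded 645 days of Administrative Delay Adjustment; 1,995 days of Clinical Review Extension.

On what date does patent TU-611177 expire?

Earliest priority filing: 1 May 2009.
Base term: 1 May 2009 + 25 years → 1 May 2034.
Administrative Delay Adjustment: +645 days → 5 February 2036.
Clinical Review Extension: +1995 days → 23 July 2041.

2041-07-23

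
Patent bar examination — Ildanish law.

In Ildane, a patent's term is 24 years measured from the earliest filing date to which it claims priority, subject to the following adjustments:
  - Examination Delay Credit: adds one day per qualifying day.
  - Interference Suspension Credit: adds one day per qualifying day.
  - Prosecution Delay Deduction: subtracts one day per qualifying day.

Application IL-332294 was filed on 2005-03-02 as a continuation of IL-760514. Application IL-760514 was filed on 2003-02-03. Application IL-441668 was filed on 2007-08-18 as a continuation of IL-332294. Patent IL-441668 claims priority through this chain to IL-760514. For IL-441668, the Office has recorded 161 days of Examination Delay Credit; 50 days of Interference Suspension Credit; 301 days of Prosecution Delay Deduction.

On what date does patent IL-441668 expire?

Earliest priority filing: 3 February 2003.
Base term: 3 February 2003 + 24 years → 3 February 2027.
Examination Delay Credit: +161 days → 14 July 2027.
Interference Suspension Credit: +50 days → 2 September 2027.
Prosecution Delay Deduction: −301 days → 5 November 2026.

November 5, 2026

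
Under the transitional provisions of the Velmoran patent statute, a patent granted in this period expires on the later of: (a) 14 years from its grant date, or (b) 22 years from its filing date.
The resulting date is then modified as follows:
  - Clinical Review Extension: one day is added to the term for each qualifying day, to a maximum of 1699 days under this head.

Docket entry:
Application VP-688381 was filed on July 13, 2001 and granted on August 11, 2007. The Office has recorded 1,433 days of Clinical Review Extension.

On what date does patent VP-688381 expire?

(a) grant + 14 years → 11 August 2021.
(b) filing + 22 years → 13 July 2023.
Later of the two: 13 July 2023.
Clinical Review Extension: 1433 days (within the 1699-day cap) → +1433 days → 15 June 2027.

June 15, 2027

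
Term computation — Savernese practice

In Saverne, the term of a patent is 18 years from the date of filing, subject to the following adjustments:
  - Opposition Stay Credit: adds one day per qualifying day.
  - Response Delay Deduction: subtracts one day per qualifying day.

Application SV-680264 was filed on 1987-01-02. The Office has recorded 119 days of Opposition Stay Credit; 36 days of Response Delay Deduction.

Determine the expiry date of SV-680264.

2005-03-26

Base term: filing date + 18 years → 2 January 2005.
Opposition Stay Credit: +119 days → 1 May 2005.
Response Delay Deduction: −36 days → 26 March 2005.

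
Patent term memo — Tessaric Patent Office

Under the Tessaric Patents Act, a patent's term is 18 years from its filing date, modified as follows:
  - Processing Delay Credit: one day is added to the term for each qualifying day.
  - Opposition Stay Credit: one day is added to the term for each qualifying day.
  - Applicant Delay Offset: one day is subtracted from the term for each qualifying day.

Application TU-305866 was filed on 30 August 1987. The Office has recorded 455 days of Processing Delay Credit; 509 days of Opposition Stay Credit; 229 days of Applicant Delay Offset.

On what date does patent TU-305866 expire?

September 4, 2007

Base term: filing date + 18 years → 30 August 2005.
Processing Delay Credit: +455 days → 28 November 2006.
Opposition Stay Credit: +509 days → 20 April 2008.
Applicant Delay Offset: −229 days → 4 September 2007.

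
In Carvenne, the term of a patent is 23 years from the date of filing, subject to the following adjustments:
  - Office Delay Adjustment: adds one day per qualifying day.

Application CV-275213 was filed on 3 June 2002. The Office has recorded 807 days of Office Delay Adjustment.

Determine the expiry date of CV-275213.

August 19, 2027

Base term: filing date + 23 years → 3 June 2025.
Office Delay Adjustment: +807 days → 19 August 2027.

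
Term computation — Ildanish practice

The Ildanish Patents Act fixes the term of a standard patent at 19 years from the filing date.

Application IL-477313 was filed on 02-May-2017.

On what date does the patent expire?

May 2, 2036

Filing date + 19 years → 2 May 2036.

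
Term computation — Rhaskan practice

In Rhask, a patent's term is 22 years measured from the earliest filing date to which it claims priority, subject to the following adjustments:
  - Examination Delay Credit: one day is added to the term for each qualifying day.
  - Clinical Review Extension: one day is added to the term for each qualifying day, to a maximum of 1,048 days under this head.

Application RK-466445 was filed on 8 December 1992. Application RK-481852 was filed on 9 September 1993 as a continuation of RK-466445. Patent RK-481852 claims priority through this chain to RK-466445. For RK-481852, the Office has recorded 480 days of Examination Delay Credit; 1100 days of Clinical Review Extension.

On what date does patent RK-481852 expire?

February 13, 2019

Earliest priority filing: 8 December 1992.
Base term: 8 December 1992 + 22 years → 8 December 2014.
Examination Delay Credit: +480 days → 1 April 2016.
Clinical Review Extension: 1100 days claimed exceeds the 1048-day cap, so +1048 days → 13 February 2019.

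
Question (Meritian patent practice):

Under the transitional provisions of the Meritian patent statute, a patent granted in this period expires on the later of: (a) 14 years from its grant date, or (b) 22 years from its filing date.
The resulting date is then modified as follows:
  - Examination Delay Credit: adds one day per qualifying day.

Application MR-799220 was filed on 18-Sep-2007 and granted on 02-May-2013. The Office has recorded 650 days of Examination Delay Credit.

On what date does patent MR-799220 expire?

(a) grant + 14 years → 2 May 2027.
(b) filing + 22 years → 18 September 2029.
Later of the two: 18 September 2029.
Examination Delay Credit: +650 days → 30 June 2031.

2031-06-30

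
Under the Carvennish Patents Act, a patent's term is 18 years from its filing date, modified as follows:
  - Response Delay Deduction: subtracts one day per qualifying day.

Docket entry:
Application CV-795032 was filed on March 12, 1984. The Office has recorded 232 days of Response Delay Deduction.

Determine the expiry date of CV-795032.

July 23, 2001

Base term: filing date + 18 years → 12 March 2002.
Response Delay Deduction: −232 days → 23 July 2001.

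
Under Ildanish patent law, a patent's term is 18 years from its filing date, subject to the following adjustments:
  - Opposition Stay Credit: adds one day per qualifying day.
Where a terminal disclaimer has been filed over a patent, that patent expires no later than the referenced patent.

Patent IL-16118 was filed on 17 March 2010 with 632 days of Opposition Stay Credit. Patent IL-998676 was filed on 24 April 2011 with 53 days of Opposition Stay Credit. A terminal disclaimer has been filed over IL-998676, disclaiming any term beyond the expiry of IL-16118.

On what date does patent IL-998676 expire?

Natural term of IL-998676:
  Base: filing + 18 years → 24 April 2029.
  Opposition Stay Credit: +53 days → 16 June 2029.
Expiry of referenced patent IL-16118:
  Base: filing + 18 years → 17 March 2028.
  Opposition Stay Credit: +632 days → 9 December 2029.
Terminal disclaimer: IL-998676 expires on the earlier of 16 June 2029 and 9 December 2029.

June 16, 2029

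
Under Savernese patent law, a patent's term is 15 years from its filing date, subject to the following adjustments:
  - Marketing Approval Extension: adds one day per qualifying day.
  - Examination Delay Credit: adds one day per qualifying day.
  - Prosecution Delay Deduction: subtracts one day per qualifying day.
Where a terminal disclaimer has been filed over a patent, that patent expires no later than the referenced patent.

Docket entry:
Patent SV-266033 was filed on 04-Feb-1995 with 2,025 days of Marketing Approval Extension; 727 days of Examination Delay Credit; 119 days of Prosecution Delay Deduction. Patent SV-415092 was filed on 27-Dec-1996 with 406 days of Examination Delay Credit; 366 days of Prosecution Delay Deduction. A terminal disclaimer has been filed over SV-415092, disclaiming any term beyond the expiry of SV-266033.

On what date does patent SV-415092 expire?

2012-02-05

Natural term of SV-415092:
  Base: filing + 15 years → 27 December 2011.
  Examination Delay Credit: +406 days → 5 February 2013.
  Prosecution Delay Deduction: −366 days → 5 February 2012.
Expiry of referenced patent SV-266033:
  Base: filing + 15 years → 4 February 2010.
  Marketing Approval Extension: +2025 days → 22 August 2015.
  Examination Delay Credit: +727 days → 18 August 2017.
  Prosecution Delay Deduction: −119 days → 21 April 2017.
Terminal disclaimer: SV-415092 expires on the earlier of 5 February 2012 and 21 April 2017.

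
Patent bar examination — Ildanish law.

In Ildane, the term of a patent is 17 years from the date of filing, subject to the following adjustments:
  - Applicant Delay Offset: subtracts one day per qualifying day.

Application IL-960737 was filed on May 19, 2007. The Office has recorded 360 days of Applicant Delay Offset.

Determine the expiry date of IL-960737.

Base term: filing date + 17 years → 19 May 2024.
Applicant Delay Offset: −360 days → 25 May 2023.

May 25, 2023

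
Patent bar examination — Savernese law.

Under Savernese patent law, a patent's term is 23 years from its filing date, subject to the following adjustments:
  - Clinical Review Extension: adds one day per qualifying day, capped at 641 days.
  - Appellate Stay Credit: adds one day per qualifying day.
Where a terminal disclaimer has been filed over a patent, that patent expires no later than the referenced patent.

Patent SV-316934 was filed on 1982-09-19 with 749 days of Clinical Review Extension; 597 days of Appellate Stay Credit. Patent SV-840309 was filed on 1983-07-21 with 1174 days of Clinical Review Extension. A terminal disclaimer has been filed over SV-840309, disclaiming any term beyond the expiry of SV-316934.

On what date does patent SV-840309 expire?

April 22, 2008

Natural term of SV-840309:
  Base: filing + 23 years → 21 July 2006.
  Clinical Review Extension: 1174 days claimed exceeds the 641-day cap, so +641 days → 22 April 2008.
Expiry of referenced patent SV-316934:
  Base: filing + 23 years → 19 September 2005.
  Clinical Review Extension: 749 days claimed exceeds the 641-day cap, so +641 days → 22 June 2007.
  Appellate Stay Credit: +597 days → 8 February 2009.
Terminal disclaimer: SV-840309 expires on the earlier of 22 April 2008 and 8 February 2009.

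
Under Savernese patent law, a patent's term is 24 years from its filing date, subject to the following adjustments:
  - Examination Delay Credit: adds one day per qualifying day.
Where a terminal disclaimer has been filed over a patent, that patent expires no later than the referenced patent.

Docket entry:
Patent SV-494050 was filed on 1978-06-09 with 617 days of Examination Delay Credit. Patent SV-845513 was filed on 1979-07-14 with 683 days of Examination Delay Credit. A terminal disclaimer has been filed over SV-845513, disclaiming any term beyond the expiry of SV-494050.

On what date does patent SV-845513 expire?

Natural term of SV-845513:
  Base: filing + 24 years → 14 July 2003.
  Examination Delay Credit: +683 days → 27 May 2005.
Expiry of referenced patent SV-494050:
  Base: filing + 24 years → 9 June 2002.
  Examination Delay Credit: +617 days → 16 February 2004.
Terminal disclaimer: SV-845513 expires on the earlier of 27 May 2005 and 16 February 2004.

February 16, 2004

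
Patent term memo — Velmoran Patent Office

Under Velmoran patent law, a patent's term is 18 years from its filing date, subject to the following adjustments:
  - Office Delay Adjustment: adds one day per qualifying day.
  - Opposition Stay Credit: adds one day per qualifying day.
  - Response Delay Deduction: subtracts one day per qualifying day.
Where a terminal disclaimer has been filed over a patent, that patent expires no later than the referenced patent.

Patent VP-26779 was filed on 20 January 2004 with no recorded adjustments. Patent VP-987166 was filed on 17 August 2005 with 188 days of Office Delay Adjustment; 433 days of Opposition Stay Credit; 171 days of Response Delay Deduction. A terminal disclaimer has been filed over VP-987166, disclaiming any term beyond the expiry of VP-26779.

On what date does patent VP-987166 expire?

2022-01-20

Natural term of VP-987166:
  Base: filing + 18 years → 17 August 2023.
  Office Delay Adjustment: +188 days → 21 February 2024.
  Opposition Stay Credit: +433 days → 29 April 2025.
  Response Delay Deduction: −171 days → 9 November 2024.
Expiry of referenced patent VP-26779:
  Base: filing + 18 years → 20 January 2022.
Terminal disclaimer: VP-987166 expires on the earlier of 9 November 2024 and 20 January 2022.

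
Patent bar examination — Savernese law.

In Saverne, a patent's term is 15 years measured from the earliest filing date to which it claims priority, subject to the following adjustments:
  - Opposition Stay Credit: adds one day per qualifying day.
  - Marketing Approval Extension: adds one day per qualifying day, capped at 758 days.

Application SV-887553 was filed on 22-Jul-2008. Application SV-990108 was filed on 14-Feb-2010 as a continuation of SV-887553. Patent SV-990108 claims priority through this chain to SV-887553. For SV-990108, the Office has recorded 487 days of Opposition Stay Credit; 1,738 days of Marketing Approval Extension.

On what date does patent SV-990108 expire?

Earliest priority filing: 22 July 2008.
Base term: 22 July 2008 + 15 years → 22 July 2023.
Opposition Stay Credit: +487 days → 20 November 2024.
Marketing Approval Extension: 1738 days claimed exceeds the 758-day cap, so +758 days → 18 December 2026.

December 18, 2026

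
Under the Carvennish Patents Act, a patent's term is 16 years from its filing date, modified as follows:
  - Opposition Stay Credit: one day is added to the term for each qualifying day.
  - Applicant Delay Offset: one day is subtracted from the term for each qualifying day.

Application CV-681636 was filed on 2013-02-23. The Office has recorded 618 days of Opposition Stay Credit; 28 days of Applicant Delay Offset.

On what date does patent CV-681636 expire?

Base term: filing date + 16 years → 23 February 2029.
Opposition Stay Credit: +618 days → 3 November 2030.
Applicant Delay Offset: −28 days → 6 October 2030.

2030-10-06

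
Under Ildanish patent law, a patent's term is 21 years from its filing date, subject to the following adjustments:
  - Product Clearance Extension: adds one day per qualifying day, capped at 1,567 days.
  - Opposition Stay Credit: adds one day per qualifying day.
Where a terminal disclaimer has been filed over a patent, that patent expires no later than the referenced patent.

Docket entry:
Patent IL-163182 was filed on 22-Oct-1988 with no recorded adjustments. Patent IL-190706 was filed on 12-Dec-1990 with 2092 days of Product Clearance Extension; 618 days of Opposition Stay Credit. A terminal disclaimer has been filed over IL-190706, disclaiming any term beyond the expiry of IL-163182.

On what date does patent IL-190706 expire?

2009-10-22

Natural term of IL-190706:
  Base: filing + 21 years → 12 December 2011.
  Product Clearance Extension: 2092 days claimed exceeds the 1567-day cap, so +1567 days → 27 March 2016.
  Opposition Stay Credit: +618 days → 5 December 2017.
Expiry of referenced patent IL-163182:
  Base: filing + 21 years → 22 October 2009.
Terminal disclaimer: IL-190706 expires on the earlier of 5 December 2017 and 22 October 2009.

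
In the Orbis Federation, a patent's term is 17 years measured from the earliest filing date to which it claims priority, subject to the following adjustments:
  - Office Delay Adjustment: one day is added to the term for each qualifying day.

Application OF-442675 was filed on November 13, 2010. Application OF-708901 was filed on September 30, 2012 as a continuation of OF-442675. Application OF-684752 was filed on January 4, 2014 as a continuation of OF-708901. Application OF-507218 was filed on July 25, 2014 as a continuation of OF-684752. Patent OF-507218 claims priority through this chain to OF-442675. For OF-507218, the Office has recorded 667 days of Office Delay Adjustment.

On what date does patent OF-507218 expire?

September 10, 2029

Earliest priority filing: 13 November 2010.
Base term: 13 November 2010 + 17 years → 13 November 2027.
Office Delay Adjustment: +667 days → 10 September 2029.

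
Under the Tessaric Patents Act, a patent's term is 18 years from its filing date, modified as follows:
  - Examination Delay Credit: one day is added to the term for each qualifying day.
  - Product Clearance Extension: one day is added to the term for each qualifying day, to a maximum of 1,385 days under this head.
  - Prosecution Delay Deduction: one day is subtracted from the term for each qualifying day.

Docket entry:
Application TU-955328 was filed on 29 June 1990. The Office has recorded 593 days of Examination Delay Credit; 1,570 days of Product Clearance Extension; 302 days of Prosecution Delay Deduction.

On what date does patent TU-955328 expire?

January 30, 2013

Base term: filing date + 18 years → 29 June 2008.
Examination Delay Credit: +593 days → 12 February 2010.
Product Clearance Extension: 1570 days claimed exceeds the 1385-day cap, so +1385 days → 28 November 2013.
Prosecution Delay Deduction: −302 days → 30 January 2013.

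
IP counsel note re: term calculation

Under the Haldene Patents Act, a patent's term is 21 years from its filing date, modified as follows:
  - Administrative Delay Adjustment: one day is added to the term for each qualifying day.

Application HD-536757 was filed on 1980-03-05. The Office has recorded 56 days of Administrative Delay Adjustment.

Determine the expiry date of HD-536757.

2001-04-30

Base term: filing date + 21 years → 5 March 2001.
Administrative Delay Adjustment: +56 days → 30 April 2001.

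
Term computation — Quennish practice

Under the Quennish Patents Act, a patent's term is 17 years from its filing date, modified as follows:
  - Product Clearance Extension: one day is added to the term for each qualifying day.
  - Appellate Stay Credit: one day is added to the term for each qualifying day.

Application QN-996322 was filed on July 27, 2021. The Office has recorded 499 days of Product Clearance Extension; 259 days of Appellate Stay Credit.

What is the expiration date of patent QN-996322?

2040-08-23

Base term: filing date + 17 years → 27 July 2038.
Product Clearance Extension: +499 days → 8 December 2039.
Appellate Stay Credit: +259 days → 23 August 2040.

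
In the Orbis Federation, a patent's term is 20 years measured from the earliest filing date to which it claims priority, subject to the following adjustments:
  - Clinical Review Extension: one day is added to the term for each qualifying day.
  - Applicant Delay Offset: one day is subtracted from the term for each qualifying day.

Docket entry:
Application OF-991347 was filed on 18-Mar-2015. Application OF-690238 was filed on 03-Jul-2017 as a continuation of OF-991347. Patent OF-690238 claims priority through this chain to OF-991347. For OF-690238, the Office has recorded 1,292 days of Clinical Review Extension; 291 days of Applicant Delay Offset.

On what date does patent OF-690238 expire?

Earliest priority filing: 18 March 2015.
Base term: 18 March 2015 + 20 years → 18 March 2035.
Clinical Review Extension: +1292 days → 30 September 2038.
Applicant Delay Offset: −291 days → 13 December 2037.

December 13, 2037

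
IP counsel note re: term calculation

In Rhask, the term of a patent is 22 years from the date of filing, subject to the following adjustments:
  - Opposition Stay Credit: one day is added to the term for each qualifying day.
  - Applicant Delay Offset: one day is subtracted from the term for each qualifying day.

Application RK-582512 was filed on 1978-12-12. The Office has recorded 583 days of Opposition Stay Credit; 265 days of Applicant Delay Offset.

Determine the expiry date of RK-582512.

October 26, 2001

Base term: filing date + 22 years → 12 December 2000.
Opposition Stay Credit: +583 days → 18 July 2002.
Applicant Delay Offset: −265 days → 26 October 2001.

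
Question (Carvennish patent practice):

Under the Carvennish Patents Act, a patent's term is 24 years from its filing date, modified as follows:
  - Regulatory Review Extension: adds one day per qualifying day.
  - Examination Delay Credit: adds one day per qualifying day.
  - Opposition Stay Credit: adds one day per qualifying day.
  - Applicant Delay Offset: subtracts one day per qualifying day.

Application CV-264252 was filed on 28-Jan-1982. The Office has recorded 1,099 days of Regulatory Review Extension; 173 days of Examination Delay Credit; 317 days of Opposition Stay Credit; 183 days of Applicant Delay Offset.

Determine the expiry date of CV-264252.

Base term: filing date + 24 years → 28 January 2006.
Regulatory Review Extension: +1099 days → 31 January 2009.
Examination Delay Credit: +173 days → 23 July 2009.
Opposition Stay Credit: +317 days → 5 June 2010.
Applicant Delay Offset: −183 days → 4 December 2009.

December 4, 2009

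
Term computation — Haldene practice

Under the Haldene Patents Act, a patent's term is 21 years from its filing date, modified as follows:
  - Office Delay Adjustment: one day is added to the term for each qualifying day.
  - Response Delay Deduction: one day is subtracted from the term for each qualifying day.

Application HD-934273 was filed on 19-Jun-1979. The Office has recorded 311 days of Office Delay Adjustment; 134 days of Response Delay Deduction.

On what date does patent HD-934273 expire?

December 13, 2000

Base term: filing date + 21 years → 19 June 2000.
Office Delay Adjustment: +311 days → 26 April 2001.
Response Delay Deduction: −134 days → 13 December 2000.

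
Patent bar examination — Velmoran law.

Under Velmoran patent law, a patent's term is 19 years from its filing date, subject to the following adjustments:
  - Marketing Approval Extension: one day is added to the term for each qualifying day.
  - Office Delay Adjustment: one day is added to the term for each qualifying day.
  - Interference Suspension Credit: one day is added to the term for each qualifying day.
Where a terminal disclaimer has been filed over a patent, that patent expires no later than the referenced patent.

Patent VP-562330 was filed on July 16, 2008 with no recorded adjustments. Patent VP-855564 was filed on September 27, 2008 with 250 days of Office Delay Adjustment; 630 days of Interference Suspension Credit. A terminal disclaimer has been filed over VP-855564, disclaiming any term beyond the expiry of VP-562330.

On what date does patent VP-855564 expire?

July 16, 2027

Natural term of VP-855564:
  Base: filing + 19 years → 27 September 2027.
  Office Delay Adjustment: +250 days → 3 June 2028.
  Interference Suspension Credit: +630 days → 23 February 2030.
Expiry of referenced patent VP-562330:
  Base: filing + 19 years → 16 July 2027.
Terminal disclaimer: VP-855564 expires on the earlier of 23 February 2030 and 16 July 2027.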